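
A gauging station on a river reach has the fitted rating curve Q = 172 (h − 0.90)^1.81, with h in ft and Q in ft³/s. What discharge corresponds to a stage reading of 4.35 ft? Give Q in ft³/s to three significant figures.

1620 ft³/s

Q = 172 × (4.35 − 0.90)^1.81 = 172 × 3.45^1.81 = 1618 ft³/s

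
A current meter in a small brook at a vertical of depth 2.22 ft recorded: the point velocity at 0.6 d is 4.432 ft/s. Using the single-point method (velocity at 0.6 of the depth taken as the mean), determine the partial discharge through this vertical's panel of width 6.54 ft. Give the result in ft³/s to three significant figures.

64.3 ft³/s

v̄ = v₀.₆ = 4.432 ft/s
q = v̄ × d × w = 4.432 × 2.22 × 6.54 = 64.35 ft³/s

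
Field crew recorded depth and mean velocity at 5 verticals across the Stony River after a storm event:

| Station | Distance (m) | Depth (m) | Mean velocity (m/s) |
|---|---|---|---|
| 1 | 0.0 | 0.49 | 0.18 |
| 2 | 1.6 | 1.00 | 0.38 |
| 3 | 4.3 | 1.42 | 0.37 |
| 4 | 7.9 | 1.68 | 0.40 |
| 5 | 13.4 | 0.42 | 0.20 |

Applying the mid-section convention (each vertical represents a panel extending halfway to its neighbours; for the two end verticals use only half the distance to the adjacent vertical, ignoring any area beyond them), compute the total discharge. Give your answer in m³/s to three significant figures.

w_1 = (1.6 − 0.0)/2 = 0.8 m; q_1 = 0.18 × 0.49 × 0.8 = 0.07056 m³/s
w_2 = (4.3 − 0.0)/2 = 2.15 m; q_2 = 0.38 × 1.00 × 2.15 = 0.8170 m³/s
w_3 = (7.9 − 1.6)/2 = 3.15 m; q_3 = 0.37 × 1.42 × 3.15 = 1.655 m³/s
w_4 = (13.4 − 4.3)/2 = 4.55 m; q_4 = 0.40 × 1.68 × 4.55 = 3.058 m³/s
w_5 = (13.4 − 7.9)/2 = 2.75 m; q_5 = 0.20 × 0.42 × 2.75 = 0.2310 m³/s
Q = Σ qᵢ = 5.831 m³/s

5.83 m³/s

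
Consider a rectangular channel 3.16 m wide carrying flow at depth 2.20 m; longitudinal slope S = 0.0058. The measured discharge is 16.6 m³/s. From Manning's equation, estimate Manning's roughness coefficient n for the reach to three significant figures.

A = b·y = 3.16 × 2.20 = 6.952 m²
P = b + 2y = 3.16 + 2×2.20 = 7.560 m
R = A/P = 6.952/7.560 = 0.9196 m
n = (1/Q)·A·R^(2/3)·S^(1/2) = (1/16.6) × 6.952 × 0.9456 × 0.07616 = 0.03016

0.0302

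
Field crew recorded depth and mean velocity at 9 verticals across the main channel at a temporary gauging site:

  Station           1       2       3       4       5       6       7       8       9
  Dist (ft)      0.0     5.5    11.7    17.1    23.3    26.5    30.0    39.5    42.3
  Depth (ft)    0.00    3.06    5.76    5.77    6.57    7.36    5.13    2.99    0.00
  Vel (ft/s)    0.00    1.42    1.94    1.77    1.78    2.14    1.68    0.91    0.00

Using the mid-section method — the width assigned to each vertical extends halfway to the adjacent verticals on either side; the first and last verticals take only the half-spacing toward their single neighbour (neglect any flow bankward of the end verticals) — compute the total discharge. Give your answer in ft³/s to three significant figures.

330 ft³/s

w_2 = (11.7 − 0.0)/2 = 5.85 ft; q_2 = 1.42 × 3.06 × 5.85 = 25.42 ft³/s
w_3 = (17.1 − 5.5)/2 = 5.8 ft; q_3 = 1.94 × 5.76 × 5.8 = 64.81 ft³/s
w_4 = (23.3 − 11.7)/2 = 5.8 ft; q_4 = 1.77 × 5.77 × 5.8 = 59.23 ft³/s
w_5 = (26.5 − 17.1)/2 = 4.7 ft; q_5 = 1.78 × 6.57 × 4.7 = 54.96 ft³/s
w_6 = (30.0 − 23.3)/2 = 3.35 ft; q_6 = 2.14 × 7.36 × 3.35 = 52.76 ft³/s
w_7 = (39.5 − 26.5)/2 = 6.5 ft; q_7 = 1.68 × 5.13 × 6.5 = 56.02 ft³/s
w_8 = (42.3 − 30.0)/2 = 6.15 ft; q_8 = 0.91 × 2.99 × 6.15 = 16.73 ft³/s
Stations 1, 9 contribute zero (depth or velocity is 0).
Q = Σ qᵢ = 329.9 ft³/s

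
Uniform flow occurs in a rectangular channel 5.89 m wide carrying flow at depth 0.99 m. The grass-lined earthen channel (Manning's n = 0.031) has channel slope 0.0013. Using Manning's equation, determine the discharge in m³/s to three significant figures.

5.55 m³/s

A = b·y = 5.89 × 0.99 = 5.831 m²
P = b + 2y = 5.89 + 2×0.99 = 7.870 m
R = A/P = 5.831/7.870 = 0.7409 m
Q = (1/n)·A·R^(2/3)·S^(1/2) = (1/0.031) × 5.831 × 0.7409^(2/3) × 0.0013^(1/2) = 5.553 m³/s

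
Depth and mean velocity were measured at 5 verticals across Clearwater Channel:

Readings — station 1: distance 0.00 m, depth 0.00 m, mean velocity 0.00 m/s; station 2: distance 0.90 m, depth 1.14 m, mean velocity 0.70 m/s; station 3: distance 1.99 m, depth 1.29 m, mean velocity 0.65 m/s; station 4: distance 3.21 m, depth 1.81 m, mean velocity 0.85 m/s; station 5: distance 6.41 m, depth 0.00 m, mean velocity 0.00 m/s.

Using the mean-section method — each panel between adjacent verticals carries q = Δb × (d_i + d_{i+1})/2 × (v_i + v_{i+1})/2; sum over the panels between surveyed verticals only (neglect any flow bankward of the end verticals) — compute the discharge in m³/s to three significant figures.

3.72 m³/s

Panel 1-2: Δb = 0.9 m, d̄ = (0.00+1.14)/2 = 0.57, v̄ = (0.00+0.70)/2 = 0.35 → q = 0.9×0.57×0.35 = 0.1796 m³/s
Panel 2-3: Δb = 1.09 m, d̄ = (1.14+1.29)/2 = 1.215, v̄ = (0.70+0.65)/2 = 0.675 → q = 1.09×1.215×0.675 = 0.8939 m³/s
Panel 3-4: Δb = 1.22 m, d̄ = (1.29+1.81)/2 = 1.55, v̄ = (0.65+0.85)/2 = 0.75 → q = 1.22×1.55×0.75 = 1.418 m³/s
Panel 4-5: Δb = 3.2 m, d̄ = (1.81+0.00)/2 = 0.905, v̄ = (0.85+0.00)/2 = 0.425 → q = 3.2×0.905×0.425 = 1.231 m³/s
Q = Σ q = 3.723 m³/s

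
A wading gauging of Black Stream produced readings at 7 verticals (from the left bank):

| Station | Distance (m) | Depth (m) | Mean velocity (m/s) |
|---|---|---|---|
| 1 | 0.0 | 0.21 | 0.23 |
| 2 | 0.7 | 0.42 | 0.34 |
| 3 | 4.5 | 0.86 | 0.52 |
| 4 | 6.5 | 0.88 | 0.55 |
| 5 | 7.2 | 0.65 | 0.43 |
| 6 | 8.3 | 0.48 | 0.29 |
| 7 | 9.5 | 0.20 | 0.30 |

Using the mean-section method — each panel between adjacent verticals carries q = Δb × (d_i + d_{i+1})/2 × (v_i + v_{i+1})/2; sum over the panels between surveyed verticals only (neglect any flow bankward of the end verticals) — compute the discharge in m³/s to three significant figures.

2.65 m³/s

Panel 1-2: Δb = 0.7 m, d̄ = (0.21+0.42)/2 = 0.315, v̄ = (0.23+0.34)/2 = 0.285 → q = 0.7×0.315×0.285 = 0.06284 m³/s
Panel 2-3: Δb = 3.8 m, d̄ = (0.42+0.86)/2 = 0.64, v̄ = (0.34+0.52)/2 = 0.43 → q = 3.8×0.64×0.43 = 1.046 m³/s
Panel 3-4: Δb = 2 m, d̄ = (0.86+0.88)/2 = 0.87, v̄ = (0.52+0.55)/2 = 0.535 → q = 2×0.87×0.535 = 0.9309 m³/s
Panel 4-5: Δb = 0.7 m, d̄ = (0.88+0.65)/2 = 0.765, v̄ = (0.55+0.43)/2 = 0.49 → q = 0.7×0.765×0.49 = 0.2624 m³/s
Panel 5-6: Δb = 1.1 m, d̄ = (0.65+0.48)/2 = 0.565, v̄ = (0.43+0.29)/2 = 0.36 → q = 1.1×0.565×0.36 = 0.2237 m³/s
Panel 6-7: Δb = 1.2 m, d̄ = (0.48+0.20)/2 = 0.34, v̄ = (0.29+0.30)/2 = 0.295 → q = 1.2×0.34×0.295 = 0.1204 m³/s
Q = Σ q = 2.646 m³/s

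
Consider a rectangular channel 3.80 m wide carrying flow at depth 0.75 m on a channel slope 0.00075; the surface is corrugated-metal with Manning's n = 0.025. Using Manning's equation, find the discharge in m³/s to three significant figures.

2.06 m³/s

A = b·y = 3.80 × 0.75 = 2.850 m²
P = b + 2y = 3.80 + 2×0.75 = 5.300 m
R = A/P = 2.850/5.300 = 0.5377 m
Q = (1/n)·A·R^(2/3)·S^(1/2) = (1/0.025) × 2.850 × 0.5377^(2/3) × 0.00075^(1/2) = 2.064 m³/s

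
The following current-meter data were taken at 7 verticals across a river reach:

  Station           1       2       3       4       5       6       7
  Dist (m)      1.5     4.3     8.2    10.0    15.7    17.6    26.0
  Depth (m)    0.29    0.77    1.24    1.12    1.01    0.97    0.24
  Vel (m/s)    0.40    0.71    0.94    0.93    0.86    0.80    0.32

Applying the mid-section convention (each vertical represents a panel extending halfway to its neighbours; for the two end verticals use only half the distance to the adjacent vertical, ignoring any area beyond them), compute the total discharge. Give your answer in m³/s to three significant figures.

w_1 = (4.3 − 1.5)/2 = 1.4 m; q_1 = 0.40 × 0.29 × 1.4 = 0.1624 m³/s
w_2 = (8.2 − 1.5)/2 = 3.35 m; q_2 = 0.71 × 0.77 × 3.35 = 1.831 m³/s
w_3 = (10.0 − 4.3)/2 = 2.85 m; q_3 = 0.94 × 1.24 × 2.85 = 3.322 m³/s
w_4 = (15.7 − 8.2)/2 = 3.75 m; q_4 = 0.93 × 1.12 × 3.75 = 3.906 m³/s
w_5 = (17.6 − 10.0)/2 = 3.8 m; q_5 = 0.86 × 1.01 × 3.8 = 3.301 m³/s
w_6 = (26.0 − 15.7)/2 = 5.15 m; q_6 = 0.80 × 0.97 × 5.15 = 3.996 m³/s
w_7 = (26.0 − 17.6)/2 = 4.2 m; q_7 = 0.32 × 0.24 × 4.2 = 0.3226 m³/s
Q = Σ qᵢ = 16.84 m³/s

16.8 m³/s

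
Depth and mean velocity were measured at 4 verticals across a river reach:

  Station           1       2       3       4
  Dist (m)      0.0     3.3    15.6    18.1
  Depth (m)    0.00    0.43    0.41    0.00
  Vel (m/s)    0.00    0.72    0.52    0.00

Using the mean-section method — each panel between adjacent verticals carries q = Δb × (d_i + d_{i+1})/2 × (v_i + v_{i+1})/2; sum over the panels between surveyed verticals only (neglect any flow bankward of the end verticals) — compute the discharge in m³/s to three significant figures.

3.59 m³/s

Panel 1-2: Δb = 3.3 m, d̄ = (0.00+0.43)/2 = 0.215, v̄ = (0.00+0.72)/2 = 0.36 → q = 3.3×0.215×0.36 = 0.2554 m³/s
Panel 2-3: Δb = 12.3 m, d̄ = (0.43+0.41)/2 = 0.42, v̄ = (0.72+0.52)/2 = 0.62 → q = 12.3×0.42×0.62 = 3.203 m³/s
Panel 3-4: Δb = 2.5 m, d̄ = (0.41+0.00)/2 = 0.205, v̄ = (0.52+0.00)/2 = 0.26 → q = 2.5×0.205×0.26 = 0.1333 m³/s
Q = Σ q = 3.592 m³/s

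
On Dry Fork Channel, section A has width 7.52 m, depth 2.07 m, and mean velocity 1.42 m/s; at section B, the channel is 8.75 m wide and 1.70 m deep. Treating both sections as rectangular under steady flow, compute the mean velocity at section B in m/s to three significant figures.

1.49 m/s

Q = A₁V₁ = (7.52×2.07) × 1.42 = 22.10 m³/s
A₂ = 8.75 × 1.70 = 14.88 m²
V₂ = Q/A₂ = 22.10/14.88 = 1.486 m/s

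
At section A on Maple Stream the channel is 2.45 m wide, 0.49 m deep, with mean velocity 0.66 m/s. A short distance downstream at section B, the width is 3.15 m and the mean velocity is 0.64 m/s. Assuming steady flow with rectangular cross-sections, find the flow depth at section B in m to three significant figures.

Q = A₁V₁ = (2.45×0.49) × 0.66 = 0.7923 m³/s
d₂ = Q/(b₂ V₂) = 0.7923/(3.15×0.64) = 0.3930 m

0.393 m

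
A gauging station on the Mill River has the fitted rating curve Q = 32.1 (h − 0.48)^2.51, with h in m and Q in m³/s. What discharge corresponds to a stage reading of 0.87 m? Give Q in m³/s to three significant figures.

Q = 32.1 × (0.87 − 0.48)^2.51 = 32.1 × 0.39^2.51 = 3.020 m³/s

3.02 m³/s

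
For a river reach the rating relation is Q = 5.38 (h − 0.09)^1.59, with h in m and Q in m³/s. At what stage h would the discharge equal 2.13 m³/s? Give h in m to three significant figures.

h − h₀ = (Q/C)^(1/b) = (2.13/5.38)^(1/1.59) = 0.5584 m
h = 0.09 + 0.5584 = 0.6484 m

0.648 m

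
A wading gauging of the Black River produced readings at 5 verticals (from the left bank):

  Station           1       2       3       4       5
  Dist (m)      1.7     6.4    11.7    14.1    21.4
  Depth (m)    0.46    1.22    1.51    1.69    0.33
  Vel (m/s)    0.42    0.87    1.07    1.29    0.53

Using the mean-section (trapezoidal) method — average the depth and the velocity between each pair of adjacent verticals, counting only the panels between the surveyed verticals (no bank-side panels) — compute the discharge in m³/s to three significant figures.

20.8 m³/s

Panel 1-2: Δb = 4.7 m, d̄ = (0.46+1.22)/2 = 0.84, v̄ = (0.42+0.87)/2 = 0.645 → q = 4.7×0.84×0.645 = 2.546 m³/s
Panel 2-3: Δb = 5.3 m, d̄ = (1.22+1.51)/2 = 1.365, v̄ = (0.87+1.07)/2 = 0.97 → q = 5.3×1.365×0.97 = 7.017 m³/s
Panel 3-4: Δb = 2.4 m, d̄ = (1.51+1.69)/2 = 1.6, v̄ = (1.07+1.29)/2 = 1.18 → q = 2.4×1.6×1.18 = 4.531 m³/s
Panel 4-5: Δb = 7.3 m, d̄ = (1.69+0.33)/2 = 1.01, v̄ = (1.29+0.53)/2 = 0.91 → q = 7.3×1.01×0.91 = 6.709 m³/s
Q = Σ q = 20.80 m³/s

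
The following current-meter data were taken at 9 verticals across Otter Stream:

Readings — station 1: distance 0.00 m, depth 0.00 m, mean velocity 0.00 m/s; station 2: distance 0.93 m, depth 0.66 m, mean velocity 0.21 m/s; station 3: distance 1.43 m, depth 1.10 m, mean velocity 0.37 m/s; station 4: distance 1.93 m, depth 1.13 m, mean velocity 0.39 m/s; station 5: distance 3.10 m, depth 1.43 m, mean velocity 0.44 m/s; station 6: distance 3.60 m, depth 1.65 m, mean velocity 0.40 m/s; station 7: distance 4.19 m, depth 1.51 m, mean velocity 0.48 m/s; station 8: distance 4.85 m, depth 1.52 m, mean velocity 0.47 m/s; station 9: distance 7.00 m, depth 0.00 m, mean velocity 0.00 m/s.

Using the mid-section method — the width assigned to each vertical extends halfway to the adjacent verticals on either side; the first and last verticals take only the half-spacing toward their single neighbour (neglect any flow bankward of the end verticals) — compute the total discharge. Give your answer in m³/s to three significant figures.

3.01 m³/s

w_2 = (1.43 − 0.00)/2 = 0.715 m; q_2 = 0.21 × 0.66 × 0.715 = 0.09910 m³/s
w_3 = (1.93 − 0.93)/2 = 0.5 m; q_3 = 0.37 × 1.10 × 0.5 = 0.2035 m³/s
w_4 = (3.10 − 1.43)/2 = 0.835 m; q_4 = 0.39 × 1.13 × 0.835 = 0.3680 m³/s
w_5 = (3.60 − 1.93)/2 = 0.835 m; q_5 = 0.44 × 1.43 × 0.835 = 0.5254 m³/s
w_6 = (4.19 − 3.10)/2 = 0.545 m; q_6 = 0.40 × 1.65 × 0.545 = 0.3597 m³/s
w_7 = (4.85 − 3.60)/2 = 0.625 m; q_7 = 0.48 × 1.51 × 0.625 = 0.4530 m³/s
w_8 = (7.00 − 4.19)/2 = 1.405 m; q_8 = 0.47 × 1.52 × 1.405 = 1.004 m³/s
Stations 1, 9 contribute zero (depth or velocity is 0).
Q = Σ qᵢ = 3.012 m³/s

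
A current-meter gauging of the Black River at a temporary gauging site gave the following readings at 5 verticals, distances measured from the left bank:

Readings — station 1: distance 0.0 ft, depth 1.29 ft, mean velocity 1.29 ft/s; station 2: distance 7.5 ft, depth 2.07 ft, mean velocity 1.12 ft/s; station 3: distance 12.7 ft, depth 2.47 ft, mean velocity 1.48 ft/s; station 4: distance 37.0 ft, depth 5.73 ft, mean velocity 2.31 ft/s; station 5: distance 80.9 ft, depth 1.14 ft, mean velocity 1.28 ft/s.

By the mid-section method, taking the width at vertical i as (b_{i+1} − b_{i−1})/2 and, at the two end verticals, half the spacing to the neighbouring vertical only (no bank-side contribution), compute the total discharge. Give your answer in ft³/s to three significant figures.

w_1 = (7.5 − 0.0)/2 = 3.75 ft; q_1 = 1.29 × 1.29 × 3.75 = 6.240 ft³/s
w_2 = (12.7 − 0.0)/2 = 6.35 ft; q_2 = 1.12 × 2.07 × 6.35 = 14.72 ft³/s
w_3 = (37.0 − 7.5)/2 = 14.75 ft; q_3 = 1.48 × 2.47 × 14.75 = 53.92 ft³/s
w_4 = (80.9 − 12.7)/2 = 34.1 ft; q_4 = 2.31 × 5.73 × 34.1 = 451.4 ft³/s
w_5 = (80.9 − 37.0)/2 = 21.95 ft; q_5 = 1.28 × 1.14 × 21.95 = 32.03 ft³/s
Q = Σ qᵢ = 558.3 ft³/s

558 ft³/s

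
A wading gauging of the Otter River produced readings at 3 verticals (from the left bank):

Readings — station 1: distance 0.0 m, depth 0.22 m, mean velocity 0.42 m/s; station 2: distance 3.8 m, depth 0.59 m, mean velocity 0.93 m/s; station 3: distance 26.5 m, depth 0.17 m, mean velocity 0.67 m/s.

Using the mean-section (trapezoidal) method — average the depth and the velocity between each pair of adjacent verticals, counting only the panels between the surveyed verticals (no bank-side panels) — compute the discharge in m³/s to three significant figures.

7.94 m³/s

Panel 1-2: Δb = 3.8 m, d̄ = (0.22+0.59)/2 = 0.405, v̄ = (0.42+0.93)/2 = 0.675 → q = 3.8×0.405×0.675 = 1.039 m³/s
Panel 2-3: Δb = 22.7 m, d̄ = (0.59+0.17)/2 = 0.38, v̄ = (0.93+0.67)/2 = 0.8 → q = 22.7×0.38×0.8 = 6.901 m³/s
Q = Σ q = 7.940 m³/s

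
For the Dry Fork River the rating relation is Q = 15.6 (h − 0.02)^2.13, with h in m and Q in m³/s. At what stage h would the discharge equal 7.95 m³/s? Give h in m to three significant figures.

0.749 m

h − h₀ = (Q/C)^(1/b) = (7.95/15.6)^(1/2.13) = 0.7287 m
h = 0.02 + 0.7287 = 0.7487 m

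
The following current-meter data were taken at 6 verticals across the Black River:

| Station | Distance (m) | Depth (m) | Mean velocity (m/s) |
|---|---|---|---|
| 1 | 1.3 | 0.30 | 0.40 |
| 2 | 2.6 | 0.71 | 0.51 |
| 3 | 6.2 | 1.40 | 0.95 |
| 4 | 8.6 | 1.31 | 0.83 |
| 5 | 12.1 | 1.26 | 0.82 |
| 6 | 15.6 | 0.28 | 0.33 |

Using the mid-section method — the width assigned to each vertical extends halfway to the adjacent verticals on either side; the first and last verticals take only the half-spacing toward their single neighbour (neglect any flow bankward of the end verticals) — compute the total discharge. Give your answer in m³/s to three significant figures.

11.9 m³/s

w_1 = (2.6 − 1.3)/2 = 0.65 m; q_1 = 0.40 × 0.30 × 0.65 = 0.07800 m³/s
w_2 = (6.2 − 1.3)/2 = 2.45 m; q_2 = 0.51 × 0.71 × 2.45 = 0.8871 m³/s
w_3 = (8.6 − 2.6)/2 = 3 m; q_3 = 0.95 × 1.40 × 3 = 3.990 m³/s
w_4 = (12.1 − 6.2)/2 = 2.95 m; q_4 = 0.83 × 1.31 × 2.95 = 3.208 m³/s
w_5 = (15.6 − 8.6)/2 = 3.5 m; q_5 = 0.82 × 1.26 × 3.5 = 3.616 m³/s
w_6 = (15.6 − 12.1)/2 = 1.75 m; q_6 = 0.33 × 0.28 × 1.75 = 0.1617 m³/s
Q = Σ qᵢ = 11.94 m³/s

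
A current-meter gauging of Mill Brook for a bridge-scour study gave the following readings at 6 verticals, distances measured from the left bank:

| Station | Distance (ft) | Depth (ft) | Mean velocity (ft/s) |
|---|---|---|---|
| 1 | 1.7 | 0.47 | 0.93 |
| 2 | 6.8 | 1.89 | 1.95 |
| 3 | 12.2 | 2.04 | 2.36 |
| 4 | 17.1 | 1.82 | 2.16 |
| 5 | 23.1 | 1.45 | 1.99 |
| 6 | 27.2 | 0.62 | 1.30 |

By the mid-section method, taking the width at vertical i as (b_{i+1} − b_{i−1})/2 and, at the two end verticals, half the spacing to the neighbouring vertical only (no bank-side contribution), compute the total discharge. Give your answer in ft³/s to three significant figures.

82.9 ft³/s

w_1 = (6.8 − 1.7)/2 = 2.55 ft; q_1 = 0.93 × 0.47 × 2.55 = 1.115 ft³/s
w_2 = (12.2 − 1.7)/2 = 5.25 ft; q_2 = 1.95 × 1.89 × 5.25 = 19.35 ft³/s
w_3 = (17.1 − 6.8)/2 = 5.15 ft; q_3 = 2.36 × 2.04 × 5.15 = 24.79 ft³/s
w_4 = (23.1 − 12.2)/2 = 5.45 ft; q_4 = 2.16 × 1.82 × 5.45 = 21.43 ft³/s
w_5 = (27.2 − 17.1)/2 = 5.05 ft; q_5 = 1.99 × 1.45 × 5.05 = 14.57 ft³/s
w_6 = (27.2 − 23.1)/2 = 2.05 ft; q_6 = 1.30 × 0.62 × 2.05 = 1.652 ft³/s
Q = Σ qᵢ = 82.91 ft³/s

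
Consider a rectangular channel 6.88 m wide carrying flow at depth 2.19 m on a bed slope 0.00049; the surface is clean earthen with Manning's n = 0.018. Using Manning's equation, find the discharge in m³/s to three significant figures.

22.5 m³/s

A = b·y = 6.88 × 2.19 = 15.07 m²
P = b + 2y = 6.88 + 2×2.19 = 11.26 m
R = A/P = 15.07/11.26 = 1.338 m
Q = (1/n)·A·R^(2/3)·S^(1/2) = (1/0.018) × 15.07 × 1.338^(2/3) × 0.00049^(1/2) = 22.50 m³/s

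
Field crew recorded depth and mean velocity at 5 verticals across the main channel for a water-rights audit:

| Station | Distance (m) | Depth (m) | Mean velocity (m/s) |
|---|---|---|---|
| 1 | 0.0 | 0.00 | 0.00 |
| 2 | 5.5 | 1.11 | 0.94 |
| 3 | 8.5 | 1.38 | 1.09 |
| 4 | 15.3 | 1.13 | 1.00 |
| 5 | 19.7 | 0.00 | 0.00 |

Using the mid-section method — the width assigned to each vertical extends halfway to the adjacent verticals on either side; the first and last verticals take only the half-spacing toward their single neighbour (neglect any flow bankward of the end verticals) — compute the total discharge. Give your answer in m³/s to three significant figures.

18.1 m³/s

w_2 = (8.5 − 0.0)/2 = 4.25 m; q_2 = 0.94 × 1.11 × 4.25 = 4.434 m³/s
w_3 = (15.3 − 5.5)/2 = 4.9 m; q_3 = 1.09 × 1.38 × 4.9 = 7.371 m³/s
w_4 = (19.7 − 8.5)/2 = 5.6 m; q_4 = 1.00 × 1.13 × 5.6 = 6.328 m³/s
Stations 1, 5 contribute zero (depth or velocity is 0).
Q = Σ qᵢ = 18.13 m³/s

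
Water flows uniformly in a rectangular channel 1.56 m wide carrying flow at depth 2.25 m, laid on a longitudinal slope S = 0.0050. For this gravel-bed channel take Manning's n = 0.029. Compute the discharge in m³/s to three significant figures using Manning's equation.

A = b·y = 1.56 × 2.25 = 3.510 m²
P = b + 2y = 1.56 + 2×2.25 = 6.060 m
R = A/P = 3.510/6.060 = 0.5792 m
Q = (1/n)·A·R^(2/3)·S^(1/2) = (1/0.029) × 3.510 × 0.5792^(2/3) × 0.0050^(1/2) = 5.947 m³/s

5.95 m³/s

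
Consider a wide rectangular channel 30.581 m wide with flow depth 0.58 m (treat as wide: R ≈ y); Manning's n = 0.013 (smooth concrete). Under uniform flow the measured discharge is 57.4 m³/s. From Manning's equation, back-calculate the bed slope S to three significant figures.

0.00366

A = b·y = 30.581 × 0.58 = 17.74 m²
Wide channel: R ≈ y = 0.58 m
S = (Q·n / (1·A·R^(2/3)))² = (57.4×0.013 / (1×17.74×0.6955))² = 0.003659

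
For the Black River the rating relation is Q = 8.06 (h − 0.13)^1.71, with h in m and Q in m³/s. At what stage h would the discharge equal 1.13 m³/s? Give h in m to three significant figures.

h − h₀ = (Q/C)^(1/b) = (1.13/8.06)^(1/1.71) = 0.3170 m
h = 0.13 + 0.3170 = 0.4470 m

0.447 m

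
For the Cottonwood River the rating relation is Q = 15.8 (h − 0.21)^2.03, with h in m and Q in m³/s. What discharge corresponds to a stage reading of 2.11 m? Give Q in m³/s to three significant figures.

Q = 15.8 × (2.11 − 0.21)^2.03 = 15.8 × 1.9^2.03 = 58.15 m³/s

58.1 m³/s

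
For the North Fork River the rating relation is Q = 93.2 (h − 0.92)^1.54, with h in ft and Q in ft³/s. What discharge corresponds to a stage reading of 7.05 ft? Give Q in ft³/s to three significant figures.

Q = 93.2 × (7.05 − 0.92)^1.54 = 93.2 × 6.13^1.54 = 1521 ft³/s

1520 ft³/s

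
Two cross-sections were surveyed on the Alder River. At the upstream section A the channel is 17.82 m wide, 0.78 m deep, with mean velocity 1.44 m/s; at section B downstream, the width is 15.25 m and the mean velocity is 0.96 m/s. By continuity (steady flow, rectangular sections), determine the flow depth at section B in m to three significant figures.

Q = A₁V₁ = (17.82×0.78) × 1.44 = 20.02 m³/s
d₂ = Q/(b₂ V₂) = 20.02/(15.25×0.96) = 1.367 m

1.37 m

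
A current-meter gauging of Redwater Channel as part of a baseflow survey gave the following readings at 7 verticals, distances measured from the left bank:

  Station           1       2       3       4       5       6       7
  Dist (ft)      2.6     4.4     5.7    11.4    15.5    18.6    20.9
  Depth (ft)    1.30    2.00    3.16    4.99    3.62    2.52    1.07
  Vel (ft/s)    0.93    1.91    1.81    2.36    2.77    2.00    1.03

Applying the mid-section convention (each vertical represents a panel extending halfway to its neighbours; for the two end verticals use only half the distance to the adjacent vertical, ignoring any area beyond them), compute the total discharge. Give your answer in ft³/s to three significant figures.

w_1 = (4.4 − 2.6)/2 = 0.9 ft; q_1 = 0.93 × 1.30 × 0.9 = 1.088 ft³/s
w_2 = (5.7 − 2.6)/2 = 1.55 ft; q_2 = 1.91 × 2.00 × 1.55 = 5.921 ft³/s
w_3 = (11.4 − 4.4)/2 = 3.5 ft; q_3 = 1.81 × 3.16 × 3.5 = 20.02 ft³/s
w_4 = (15.5 − 5.7)/2 = 4.9 ft; q_4 = 2.36 × 4.99 × 4.9 = 57.70 ft³/s
w_5 = (18.6 − 11.4)/2 = 3.6 ft; q_5 = 2.77 × 3.62 × 3.6 = 36.10 ft³/s
w_6 = (20.9 − 15.5)/2 = 2.7 ft; q_6 = 2.00 × 2.52 × 2.7 = 13.61 ft³/s
w_7 = (20.9 − 18.6)/2 = 1.15 ft; q_7 = 1.03 × 1.07 × 1.15 = 1.267 ft³/s
Q = Σ qᵢ = 135.7 ft³/s

136 ft³/s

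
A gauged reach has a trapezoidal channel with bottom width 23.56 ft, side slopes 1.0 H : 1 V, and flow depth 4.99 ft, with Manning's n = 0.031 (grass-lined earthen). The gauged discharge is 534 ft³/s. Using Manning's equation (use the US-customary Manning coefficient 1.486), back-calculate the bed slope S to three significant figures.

0.00104

A = (b + z·y)·y = (23.56 + 1.0×4.99)×4.99 = 142.5 ft²
P = b + 2y√(1+z²) = 23.56 + 2×4.99×√(1+1.0²) = 37.67 ft
R = A/P = 142.5/37.67 = 3.782 ft
S = (Q·n / (1.486·A·R^(2/3)))² = (534×0.031 / (1.486×142.5×2.427))² = 0.001038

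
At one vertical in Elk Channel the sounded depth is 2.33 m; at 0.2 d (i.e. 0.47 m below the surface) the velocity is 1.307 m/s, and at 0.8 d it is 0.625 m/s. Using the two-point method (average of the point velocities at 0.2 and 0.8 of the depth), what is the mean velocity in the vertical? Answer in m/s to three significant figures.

v̄ = (1.307 + 0.625) / 2 = 0.9660 m/s

0.966 m/s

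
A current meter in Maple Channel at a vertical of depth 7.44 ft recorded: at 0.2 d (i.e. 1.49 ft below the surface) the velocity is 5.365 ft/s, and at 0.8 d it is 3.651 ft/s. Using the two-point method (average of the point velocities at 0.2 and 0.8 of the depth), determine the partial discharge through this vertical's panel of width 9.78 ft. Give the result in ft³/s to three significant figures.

v̄ = (5.365 + 3.651) / 2 = 4.508 ft/s
q = v̄ × d × w = 4.508 × 7.44 × 9.78 = 328.0 ft³/s

328 ft³/s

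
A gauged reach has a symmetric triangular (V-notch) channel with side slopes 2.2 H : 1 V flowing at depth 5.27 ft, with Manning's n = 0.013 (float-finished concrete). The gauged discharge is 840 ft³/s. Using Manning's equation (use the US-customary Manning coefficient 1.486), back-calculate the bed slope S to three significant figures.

0.00450

A = z·y² = 2.2×5.27² = 61.10 ft²
P = 2y√(1+z²) = 2×5.27×√(1+2.2²) = 25.47 ft
R = A/P = 61.10/25.47 = 2.399 ft
S = (Q·n / (1.486·A·R^(2/3)))² = (840×0.013 / (1.486×61.10×1.792))² = 0.004505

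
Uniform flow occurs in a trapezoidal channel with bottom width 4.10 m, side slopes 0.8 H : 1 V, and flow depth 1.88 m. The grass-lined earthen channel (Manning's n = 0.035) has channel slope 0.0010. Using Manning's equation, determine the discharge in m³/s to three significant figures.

10.6 m³/s

A = (b + z·y)·y = (4.10 + 0.8×1.88)×1.88 = 10.54 m²
P = b + 2y√(1+z²) = 4.10 + 2×1.88×√(1+0.8²) = 8.915 m
R = A/P = 10.54/8.915 = 1.182 m
Q = (1/n)·A·R^(2/3)·S^(1/2) = (1/0.035) × 10.54 × 1.182^(2/3) × 0.0010^(1/2) = 10.64 m³/s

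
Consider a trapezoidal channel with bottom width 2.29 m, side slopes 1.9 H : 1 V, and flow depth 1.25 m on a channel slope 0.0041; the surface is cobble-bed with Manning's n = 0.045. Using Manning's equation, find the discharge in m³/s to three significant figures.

6.92 m³/s

A = (b + z·y)·y = (2.29 + 1.9×1.25)×1.25 = 5.831 m²
P = b + 2y√(1+z²) = 2.29 + 2×1.25×√(1+1.9²) = 7.658 m
R = A/P = 5.831/7.658 = 0.7615 m
Q = (1/n)·A·R^(2/3)·S^(1/2) = (1/0.045) × 5.831 × 0.7615^(2/3) × 0.0041^(1/2) = 6.919 m³/s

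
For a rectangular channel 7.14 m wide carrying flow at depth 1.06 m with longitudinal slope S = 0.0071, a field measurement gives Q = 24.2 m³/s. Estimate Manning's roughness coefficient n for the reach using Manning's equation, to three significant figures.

A = b·y = 7.14 × 1.06 = 7.568 m²
P = b + 2y = 7.14 + 2×1.06 = 9.260 m
R = A/P = 7.568/9.260 = 0.8173 m
n = (1/Q)·A·R^(2/3)·S^(1/2) = (1/24.2) × 7.568 × 0.8742 × 0.08426 = 0.02304

0.0230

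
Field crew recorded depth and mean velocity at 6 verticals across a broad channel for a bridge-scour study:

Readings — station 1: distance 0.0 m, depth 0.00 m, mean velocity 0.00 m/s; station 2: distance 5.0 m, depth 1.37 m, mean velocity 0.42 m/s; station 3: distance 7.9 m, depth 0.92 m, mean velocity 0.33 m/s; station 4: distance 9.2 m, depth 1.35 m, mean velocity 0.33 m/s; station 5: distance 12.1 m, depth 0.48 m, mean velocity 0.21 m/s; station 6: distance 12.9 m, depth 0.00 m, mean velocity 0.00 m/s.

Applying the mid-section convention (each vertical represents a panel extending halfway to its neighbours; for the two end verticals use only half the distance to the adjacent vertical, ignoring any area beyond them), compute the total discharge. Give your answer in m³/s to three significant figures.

4.03 m³/s

w_2 = (7.9 − 0.0)/2 = 3.95 m; q_2 = 0.42 × 1.37 × 3.95 = 2.273 m³/s
w_3 = (9.2 − 5.0)/2 = 2.1 m; q_3 = 0.33 × 0.92 × 2.1 = 0.6376 m³/s
w_4 = (12.1 − 7.9)/2 = 2.1 m; q_4 = 0.33 × 1.35 × 2.1 = 0.9356 m³/s
w_5 = (12.9 − 9.2)/2 = 1.85 m; q_5 = 0.21 × 0.48 × 1.85 = 0.1865 m³/s
Stations 1, 6 contribute zero (depth or velocity is 0).
Q = Σ qᵢ = 4.032 m³/s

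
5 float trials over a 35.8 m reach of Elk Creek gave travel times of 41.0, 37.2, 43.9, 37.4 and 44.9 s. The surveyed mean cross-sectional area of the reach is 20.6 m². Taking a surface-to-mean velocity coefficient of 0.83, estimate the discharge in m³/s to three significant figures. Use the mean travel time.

15.0 m³/s

t̄ = (41.0 + 37.2 + 43.9 + 37.4 + 44.9) / 5 = 40.88 s
v_surface = L / t̄ = 35.8 / 40.88 = 0.8757 m/s
v_mean = 0.83 × 0.8757 = 0.7269 m/s
Q = A × v_mean = 20.6 × 0.7269 = 14.97 m³/s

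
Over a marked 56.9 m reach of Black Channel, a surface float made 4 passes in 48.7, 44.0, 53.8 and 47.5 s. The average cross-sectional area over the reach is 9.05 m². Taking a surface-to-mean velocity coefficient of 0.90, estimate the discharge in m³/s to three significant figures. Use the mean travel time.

t̄ = (48.7 + 44.0 + 53.8 + 47.5) / 4 = 48.5 s
v_surface = L / t̄ = 56.9 / 48.5 = 1.173 m/s
v_mean = 0.90 × 1.173 = 1.056 m/s
Q = A × v_mean = 9.05 × 1.056 = 9.556 m³/s

9.56 m³/s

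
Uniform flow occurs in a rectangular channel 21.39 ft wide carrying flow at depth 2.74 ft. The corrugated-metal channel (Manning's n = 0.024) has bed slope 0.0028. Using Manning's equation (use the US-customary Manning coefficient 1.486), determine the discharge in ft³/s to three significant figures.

323 ft³/s

A = b·y = 21.39 × 2.74 = 58.61 ft²
P = b + 2y = 21.39 + 2×2.74 = 26.87 ft
R = A/P = 58.61/26.87 = 2.181 ft
Q = (1.486/n)·A·R^(2/3)·S^(1/2) = (1.486/0.024) × 58.61 × 2.181^(2/3) × 0.0028^(1/2) = 323.0 ft³/s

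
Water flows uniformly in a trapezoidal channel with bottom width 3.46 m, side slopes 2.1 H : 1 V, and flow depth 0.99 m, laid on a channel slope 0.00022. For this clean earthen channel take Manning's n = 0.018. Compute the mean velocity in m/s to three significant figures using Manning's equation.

0.637 m/s

A = (b + z·y)·y = (3.46 + 2.1×0.99)×0.99 = 5.484 m²
P = b + 2y√(1+z²) = 3.46 + 2×0.99×√(1+2.1²) = 8.065 m
R = A/P = 5.484/8.065 = 0.6799 m
Q = (1/n)·A·R^(2/3)·S^(1/2) = (1/0.018) × 5.484 × 0.6799^(2/3) × 0.00022^(1/2) = 3.494 m³/s
V = Q/A = 3.494/5.484 = 0.6371 m/s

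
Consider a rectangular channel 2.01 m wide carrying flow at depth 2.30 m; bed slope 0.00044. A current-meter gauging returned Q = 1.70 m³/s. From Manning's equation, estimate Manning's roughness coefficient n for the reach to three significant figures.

A = b·y = 2.01 × 2.30 = 4.623 m²
P = b + 2y = 2.01 + 2×2.30 = 6.610 m
R = A/P = 4.623/6.610 = 0.6994 m
n = (1/Q)·A·R^(2/3)·S^(1/2) = (1/1.70) × 4.623 × 0.7879 × 0.02098 = 0.04495

0.0449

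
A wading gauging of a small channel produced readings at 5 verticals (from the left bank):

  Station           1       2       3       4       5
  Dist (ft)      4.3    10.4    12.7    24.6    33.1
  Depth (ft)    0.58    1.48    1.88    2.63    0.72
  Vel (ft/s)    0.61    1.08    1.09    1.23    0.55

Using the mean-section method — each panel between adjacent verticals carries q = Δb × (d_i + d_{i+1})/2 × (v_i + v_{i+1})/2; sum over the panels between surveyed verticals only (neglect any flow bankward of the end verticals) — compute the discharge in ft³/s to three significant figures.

Panel 1-2: Δb = 6.1 ft, d̄ = (0.58+1.48)/2 = 1.03, v̄ = (0.61+1.08)/2 = 0.845 → q = 6.1×1.03×0.845 = 5.309 ft³/s
Panel 2-3: Δb = 2.3 ft, d̄ = (1.48+1.88)/2 = 1.68, v̄ = (1.08+1.09)/2 = 1.085 → q = 2.3×1.68×1.085 = 4.192 ft³/s
Panel 3-4: Δb = 11.9 ft, d̄ = (1.88+2.63)/2 = 2.255, v̄ = (1.09+1.23)/2 = 1.16 → q = 11.9×2.255×1.16 = 31.13 ft³/s
Panel 4-5: Δb = 8.5 ft, d̄ = (2.63+0.72)/2 = 1.675, v̄ = (1.23+0.55)/2 = 0.89 → q = 8.5×1.675×0.89 = 12.67 ft³/s
Q = Σ q = 53.30 ft³/s

53.3 ft³/s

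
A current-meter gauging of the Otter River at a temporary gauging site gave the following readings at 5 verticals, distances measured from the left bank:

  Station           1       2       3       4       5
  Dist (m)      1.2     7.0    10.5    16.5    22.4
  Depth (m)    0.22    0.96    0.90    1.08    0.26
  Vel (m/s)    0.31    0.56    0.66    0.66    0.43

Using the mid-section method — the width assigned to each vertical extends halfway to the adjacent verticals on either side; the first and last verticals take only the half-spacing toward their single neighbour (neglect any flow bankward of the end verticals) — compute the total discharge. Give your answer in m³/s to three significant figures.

10.1 m³/s

w_1 = (7.0 − 1.2)/2 = 2.9 m; q_1 = 0.31 × 0.22 × 2.9 = 0.1978 m³/s
w_2 = (10.5 − 1.2)/2 = 4.65 m; q_2 = 0.56 × 0.96 × 4.65 = 2.500 m³/s
w_3 = (16.5 − 7.0)/2 = 4.75 m; q_3 = 0.66 × 0.90 × 4.75 = 2.822 m³/s
w_4 = (22.4 − 10.5)/2 = 5.95 m; q_4 = 0.66 × 1.08 × 5.95 = 4.241 m³/s
w_5 = (22.4 − 16.5)/2 = 2.95 m; q_5 = 0.43 × 0.26 × 2.95 = 0.3298 m³/s
Q = Σ qᵢ = 10.09 m³/s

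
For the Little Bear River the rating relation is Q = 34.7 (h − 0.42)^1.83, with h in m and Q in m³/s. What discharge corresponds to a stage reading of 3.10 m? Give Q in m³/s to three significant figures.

Q = 34.7 × (3.10 − 0.42)^1.83 = 34.7 × 2.68^1.83 = 210.8 m³/s

211 m³/s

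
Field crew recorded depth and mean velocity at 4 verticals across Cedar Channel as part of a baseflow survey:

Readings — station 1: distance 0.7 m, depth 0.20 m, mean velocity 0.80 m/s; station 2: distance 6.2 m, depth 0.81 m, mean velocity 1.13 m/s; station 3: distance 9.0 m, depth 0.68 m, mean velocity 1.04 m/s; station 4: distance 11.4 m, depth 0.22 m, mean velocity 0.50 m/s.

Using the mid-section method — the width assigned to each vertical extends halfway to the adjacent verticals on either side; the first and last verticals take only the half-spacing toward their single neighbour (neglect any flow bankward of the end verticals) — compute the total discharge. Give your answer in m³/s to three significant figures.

w_1 = (6.2 − 0.7)/2 = 2.75 m; q_1 = 0.80 × 0.20 × 2.75 = 0.4400 m³/s
w_2 = (9.0 − 0.7)/2 = 4.15 m; q_2 = 1.13 × 0.81 × 4.15 = 3.798 m³/s
w_3 = (11.4 − 6.2)/2 = 2.6 m; q_3 = 1.04 × 0.68 × 2.6 = 1.839 m³/s
w_4 = (11.4 − 9.0)/2 = 1.2 m; q_4 = 0.50 × 0.22 × 1.2 = 0.1320 m³/s
Q = Σ qᵢ = 6.209 m³/s

6.21 m³/s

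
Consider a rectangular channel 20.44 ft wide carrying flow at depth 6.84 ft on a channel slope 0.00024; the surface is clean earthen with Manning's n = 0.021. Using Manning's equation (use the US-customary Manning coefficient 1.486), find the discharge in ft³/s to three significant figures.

392 ft³/s

A = b·y = 20.44 × 6.84 = 139.8 ft²
P = b + 2y = 20.44 + 2×6.84 = 34.12 ft
R = A/P = 139.8/34.12 = 4.098 ft
Q = (1.486/n)·A·R^(2/3)·S^(1/2) = (1.486/0.021) × 139.8 × 4.098^(2/3) × 0.00024^(1/2) = 392.5 ft³/s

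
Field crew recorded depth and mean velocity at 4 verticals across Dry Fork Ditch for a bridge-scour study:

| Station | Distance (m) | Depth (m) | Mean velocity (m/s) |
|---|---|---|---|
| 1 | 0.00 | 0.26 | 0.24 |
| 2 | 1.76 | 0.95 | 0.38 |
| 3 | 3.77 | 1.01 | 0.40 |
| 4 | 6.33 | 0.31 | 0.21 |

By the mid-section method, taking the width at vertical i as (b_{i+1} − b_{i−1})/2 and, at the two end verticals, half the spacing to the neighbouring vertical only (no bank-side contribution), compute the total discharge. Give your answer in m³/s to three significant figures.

1.74 m³/s

w_1 = (1.76 − 0.00)/2 = 0.88 m; q_1 = 0.24 × 0.26 × 0.88 = 0.05491 m³/s
w_2 = (3.77 − 0.00)/2 = 1.885 m; q_2 = 0.38 × 0.95 × 1.885 = 0.6805 m³/s
w_3 = (6.33 − 1.76)/2 = 2.285 m; q_3 = 0.40 × 1.01 × 2.285 = 0.9231 m³/s
w_4 = (6.33 − 3.77)/2 = 1.28 m; q_4 = 0.21 × 0.31 × 1.28 = 0.08333 m³/s
Q = Σ qᵢ = 1.742 m³/s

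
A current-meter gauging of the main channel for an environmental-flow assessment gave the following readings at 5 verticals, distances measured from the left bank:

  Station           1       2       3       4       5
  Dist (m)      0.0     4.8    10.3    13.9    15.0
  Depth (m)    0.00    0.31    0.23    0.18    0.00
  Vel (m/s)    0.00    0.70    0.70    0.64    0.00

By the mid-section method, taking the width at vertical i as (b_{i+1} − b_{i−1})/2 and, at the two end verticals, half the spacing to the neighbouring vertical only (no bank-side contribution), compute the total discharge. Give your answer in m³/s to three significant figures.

w_2 = (10.3 − 0.0)/2 = 5.15 m; q_2 = 0.70 × 0.31 × 5.15 = 1.118 m³/s
w_3 = (13.9 − 4.8)/2 = 4.55 m; q_3 = 0.70 × 0.23 × 4.55 = 0.7326 m³/s
w_4 = (15.0 − 10.3)/2 = 2.35 m; q_4 = 0.64 × 0.18 × 2.35 = 0.2707 m³/s
Stations 1, 5 contribute zero (depth or velocity is 0).
Q = Σ qᵢ = 2.121 m³/s

2.12 m³/s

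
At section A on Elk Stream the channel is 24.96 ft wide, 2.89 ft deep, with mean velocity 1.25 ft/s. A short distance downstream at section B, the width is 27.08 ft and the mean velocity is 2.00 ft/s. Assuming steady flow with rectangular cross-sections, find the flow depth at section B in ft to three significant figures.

Q = A₁V₁ = (24.96×2.89) × 1.25 = 90.17 ft³/s
d₂ = Q/(b₂ V₂) = 90.17/(27.08×2.00) = 1.665 ft

1.66 ft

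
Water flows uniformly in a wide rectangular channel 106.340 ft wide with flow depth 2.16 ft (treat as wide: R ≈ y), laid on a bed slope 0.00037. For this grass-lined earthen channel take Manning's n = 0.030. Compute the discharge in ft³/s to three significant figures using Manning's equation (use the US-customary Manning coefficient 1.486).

366 ft³/s

A = b·y = 106.340 × 2.16 = 229.7 ft²
Wide channel: R ≈ y = 2.16 ft
Q = (1.486/n)·A·R^(2/3)·S^(1/2) = (1.486/0.030) × 229.7 × 2.160^(2/3) × 0.00037^(1/2) = 365.7 ft³/s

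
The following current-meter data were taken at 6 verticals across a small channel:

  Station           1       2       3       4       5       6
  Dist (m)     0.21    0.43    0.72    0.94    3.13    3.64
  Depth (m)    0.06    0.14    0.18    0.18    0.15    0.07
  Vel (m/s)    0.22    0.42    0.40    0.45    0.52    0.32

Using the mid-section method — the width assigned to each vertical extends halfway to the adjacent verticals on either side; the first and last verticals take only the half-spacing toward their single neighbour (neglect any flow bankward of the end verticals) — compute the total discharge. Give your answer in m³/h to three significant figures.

876 m³/h

w_1 = (0.43 − 0.21)/2 = 0.11 m; q_1 = 0.22 × 0.06 × 0.11 = 0.001452 m³/s
w_2 = (0.72 − 0.21)/2 = 0.255 m; q_2 = 0.42 × 0.14 × 0.255 = 0.01499 m³/s
w_3 = (0.94 − 0.43)/2 = 0.255 m; q_3 = 0.40 × 0.18 × 0.255 = 0.01836 m³/s
w_4 = (3.13 − 0.72)/2 = 1.205 m; q_4 = 0.45 × 0.18 × 1.205 = 0.09761 m³/s
w_5 = (3.64 − 0.94)/2 = 1.35 m; q_5 = 0.52 × 0.15 × 1.35 = 0.1053 m³/s
w_6 = (3.64 − 3.13)/2 = 0.255 m; q_6 = 0.32 × 0.07 × 0.255 = 0.005712 m³/s
Q = Σ qᵢ = 0.2434 m³/s
= 0.2434 × 3600 = 876.3 m³/h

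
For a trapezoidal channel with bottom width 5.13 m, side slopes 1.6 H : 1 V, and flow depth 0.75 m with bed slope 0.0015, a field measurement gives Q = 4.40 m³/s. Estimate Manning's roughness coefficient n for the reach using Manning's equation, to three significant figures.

0.0296

A = (b + z·y)·y = (5.13 + 1.6×0.75)×0.75 = 4.748 m²
P = b + 2y√(1+z²) = 5.13 + 2×0.75×√(1+1.6²) = 7.960 m
R = A/P = 4.748/7.960 = 0.5964 m
n = (1/Q)·A·R^(2/3)·S^(1/2) = (1/4.40) × 4.748 × 0.7085 × 0.03873 = 0.02961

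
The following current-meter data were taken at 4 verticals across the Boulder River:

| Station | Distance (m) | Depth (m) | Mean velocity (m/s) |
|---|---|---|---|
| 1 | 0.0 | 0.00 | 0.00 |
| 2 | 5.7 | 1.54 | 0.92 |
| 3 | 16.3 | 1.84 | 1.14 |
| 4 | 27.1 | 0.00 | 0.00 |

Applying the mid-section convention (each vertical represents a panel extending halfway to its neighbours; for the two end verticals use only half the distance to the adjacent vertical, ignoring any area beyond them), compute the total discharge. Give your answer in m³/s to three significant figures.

w_2 = (16.3 − 0.0)/2 = 8.15 m; q_2 = 0.92 × 1.54 × 8.15 = 11.55 m³/s
w_3 = (27.1 − 5.7)/2 = 10.7 m; q_3 = 1.14 × 1.84 × 10.7 = 22.44 m³/s
Stations 1, 4 contribute zero (depth or velocity is 0).
Q = Σ qᵢ = 33.99 m³/s

34.0 m³/s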